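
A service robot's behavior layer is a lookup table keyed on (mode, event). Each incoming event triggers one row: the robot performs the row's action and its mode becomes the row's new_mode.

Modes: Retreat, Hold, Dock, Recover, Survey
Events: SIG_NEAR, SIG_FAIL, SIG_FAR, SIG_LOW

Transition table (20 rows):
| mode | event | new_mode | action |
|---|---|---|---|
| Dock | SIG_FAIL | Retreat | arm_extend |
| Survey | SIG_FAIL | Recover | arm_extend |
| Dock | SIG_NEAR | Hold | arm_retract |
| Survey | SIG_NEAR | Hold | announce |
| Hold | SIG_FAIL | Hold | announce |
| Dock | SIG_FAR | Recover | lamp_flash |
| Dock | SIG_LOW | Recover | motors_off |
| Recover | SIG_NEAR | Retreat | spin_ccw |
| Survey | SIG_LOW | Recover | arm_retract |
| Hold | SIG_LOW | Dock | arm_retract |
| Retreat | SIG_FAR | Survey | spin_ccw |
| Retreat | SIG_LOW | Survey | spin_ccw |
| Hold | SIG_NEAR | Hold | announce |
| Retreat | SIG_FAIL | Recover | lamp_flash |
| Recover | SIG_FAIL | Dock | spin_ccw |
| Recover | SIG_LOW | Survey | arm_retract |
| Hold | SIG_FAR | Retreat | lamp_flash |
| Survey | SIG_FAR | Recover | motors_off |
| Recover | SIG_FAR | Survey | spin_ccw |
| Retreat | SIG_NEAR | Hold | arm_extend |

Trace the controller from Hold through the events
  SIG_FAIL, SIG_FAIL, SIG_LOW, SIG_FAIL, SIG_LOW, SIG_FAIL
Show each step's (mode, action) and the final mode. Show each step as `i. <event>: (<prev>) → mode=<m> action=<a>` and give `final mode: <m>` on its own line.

1. SIG_FAIL: (Hold) → mode=Hold action=announce
2. SIG_FAIL: (Hold) → mode=Hold action=announce
3. SIG_LOW: (Hold) → mode=Dock action=arm_retract
4. SIG_FAIL: (Dock) → mode=Retreat action=arm_extend
5. SIG_LOW: (Retreat) → mode=Survey action=spin_ccw
6. SIG_FAIL: (Survey) → mode=Recover action=arm_extend

final mode: Recover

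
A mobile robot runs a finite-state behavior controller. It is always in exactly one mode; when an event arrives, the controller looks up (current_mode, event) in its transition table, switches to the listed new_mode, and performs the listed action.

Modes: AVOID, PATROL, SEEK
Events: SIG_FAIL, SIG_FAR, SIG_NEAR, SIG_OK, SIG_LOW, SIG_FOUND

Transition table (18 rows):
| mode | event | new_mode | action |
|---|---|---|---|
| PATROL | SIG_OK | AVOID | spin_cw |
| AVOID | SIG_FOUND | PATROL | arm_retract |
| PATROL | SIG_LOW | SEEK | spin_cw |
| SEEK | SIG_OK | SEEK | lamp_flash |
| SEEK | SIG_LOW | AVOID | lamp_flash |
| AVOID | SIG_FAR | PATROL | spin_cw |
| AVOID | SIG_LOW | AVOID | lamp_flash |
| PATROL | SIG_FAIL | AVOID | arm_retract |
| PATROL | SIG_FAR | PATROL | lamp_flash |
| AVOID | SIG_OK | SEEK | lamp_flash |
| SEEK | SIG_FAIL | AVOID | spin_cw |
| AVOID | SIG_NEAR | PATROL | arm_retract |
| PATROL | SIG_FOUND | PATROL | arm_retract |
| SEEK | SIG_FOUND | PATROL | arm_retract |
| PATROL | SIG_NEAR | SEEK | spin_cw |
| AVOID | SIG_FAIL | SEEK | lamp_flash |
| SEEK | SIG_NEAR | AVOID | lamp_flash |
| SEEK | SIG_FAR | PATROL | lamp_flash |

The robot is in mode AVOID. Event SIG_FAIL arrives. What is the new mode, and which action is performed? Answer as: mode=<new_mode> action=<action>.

current mode = AVOID; filter table to that mode:
  (AVOID, SIG_FOUND) → (PATROL, arm_retract)
  (AVOID, SIG_FAR) → (PATROL, spin_cw)
  (AVOID, SIG_LOW) → (AVOID, lamp_flash)
  (AVOID, SIG_OK) → (SEEK, lamp_flash)
  (AVOID, SIG_NEAR) → (PATROL, arm_retract)
  (AVOID, SIG_FAIL) → (SEEK, lamp_flash)  ← event matches
event = SIG_FAIL selects (SEEK, lamp_flash)

mode=SEEK action=lamp_flash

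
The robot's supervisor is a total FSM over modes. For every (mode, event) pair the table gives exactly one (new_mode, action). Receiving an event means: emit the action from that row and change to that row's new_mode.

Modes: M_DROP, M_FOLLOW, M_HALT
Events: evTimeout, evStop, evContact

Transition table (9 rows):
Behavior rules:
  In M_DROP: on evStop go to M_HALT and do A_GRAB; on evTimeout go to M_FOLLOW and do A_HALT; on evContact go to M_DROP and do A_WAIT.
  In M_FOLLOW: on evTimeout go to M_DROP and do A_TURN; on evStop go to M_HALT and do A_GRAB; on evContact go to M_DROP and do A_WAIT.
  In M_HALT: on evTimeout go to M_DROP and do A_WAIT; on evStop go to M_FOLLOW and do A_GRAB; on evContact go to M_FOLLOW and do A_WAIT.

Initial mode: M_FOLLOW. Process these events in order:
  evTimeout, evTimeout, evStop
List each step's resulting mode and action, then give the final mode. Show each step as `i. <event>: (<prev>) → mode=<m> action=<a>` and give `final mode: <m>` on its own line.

1. evTimeout: (M_FOLLOW) → mode=M_DROP action=A_TURN
2. evTimeout: (M_DROP) → mode=M_FOLLOW action=A_HALT
3. evStop: (M_FOLLOW) → mode=M_HALT action=A_GRAB

final mode: M_HALT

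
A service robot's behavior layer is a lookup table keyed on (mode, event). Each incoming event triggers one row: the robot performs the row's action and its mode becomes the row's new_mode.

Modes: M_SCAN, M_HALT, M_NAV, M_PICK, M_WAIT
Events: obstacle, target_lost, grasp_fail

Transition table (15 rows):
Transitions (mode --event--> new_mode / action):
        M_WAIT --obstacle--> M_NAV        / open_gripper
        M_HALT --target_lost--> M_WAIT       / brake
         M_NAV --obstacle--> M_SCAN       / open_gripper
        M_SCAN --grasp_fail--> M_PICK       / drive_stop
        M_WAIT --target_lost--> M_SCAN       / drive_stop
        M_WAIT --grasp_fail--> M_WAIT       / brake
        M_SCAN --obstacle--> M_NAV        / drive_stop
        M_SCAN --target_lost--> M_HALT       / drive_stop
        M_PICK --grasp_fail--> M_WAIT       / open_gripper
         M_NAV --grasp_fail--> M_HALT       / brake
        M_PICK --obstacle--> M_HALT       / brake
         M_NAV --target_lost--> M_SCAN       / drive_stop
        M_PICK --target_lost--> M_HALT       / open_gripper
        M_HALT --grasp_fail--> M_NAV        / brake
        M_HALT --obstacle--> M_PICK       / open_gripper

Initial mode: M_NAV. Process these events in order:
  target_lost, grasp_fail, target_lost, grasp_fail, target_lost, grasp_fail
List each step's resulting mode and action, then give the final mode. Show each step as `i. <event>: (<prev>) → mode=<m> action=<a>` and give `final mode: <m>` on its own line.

final mode: M_PICK

1. target_lost: (M_NAV) → mode=M_SCAN action=drive_stop
2. grasp_fail: (M_SCAN) → mode=M_PICK action=drive_stop
3. target_lost: (M_PICK) → mode=M_HALT action=open_gripper
4. grasp_fail: (M_HALT) → mode=M_NAV action=brake
5. target_lost: (M_NAV) → mode=M_SCAN action=drive_stop
6. grasp_fail: (M_SCAN) → mode=M_PICK action=drive_stop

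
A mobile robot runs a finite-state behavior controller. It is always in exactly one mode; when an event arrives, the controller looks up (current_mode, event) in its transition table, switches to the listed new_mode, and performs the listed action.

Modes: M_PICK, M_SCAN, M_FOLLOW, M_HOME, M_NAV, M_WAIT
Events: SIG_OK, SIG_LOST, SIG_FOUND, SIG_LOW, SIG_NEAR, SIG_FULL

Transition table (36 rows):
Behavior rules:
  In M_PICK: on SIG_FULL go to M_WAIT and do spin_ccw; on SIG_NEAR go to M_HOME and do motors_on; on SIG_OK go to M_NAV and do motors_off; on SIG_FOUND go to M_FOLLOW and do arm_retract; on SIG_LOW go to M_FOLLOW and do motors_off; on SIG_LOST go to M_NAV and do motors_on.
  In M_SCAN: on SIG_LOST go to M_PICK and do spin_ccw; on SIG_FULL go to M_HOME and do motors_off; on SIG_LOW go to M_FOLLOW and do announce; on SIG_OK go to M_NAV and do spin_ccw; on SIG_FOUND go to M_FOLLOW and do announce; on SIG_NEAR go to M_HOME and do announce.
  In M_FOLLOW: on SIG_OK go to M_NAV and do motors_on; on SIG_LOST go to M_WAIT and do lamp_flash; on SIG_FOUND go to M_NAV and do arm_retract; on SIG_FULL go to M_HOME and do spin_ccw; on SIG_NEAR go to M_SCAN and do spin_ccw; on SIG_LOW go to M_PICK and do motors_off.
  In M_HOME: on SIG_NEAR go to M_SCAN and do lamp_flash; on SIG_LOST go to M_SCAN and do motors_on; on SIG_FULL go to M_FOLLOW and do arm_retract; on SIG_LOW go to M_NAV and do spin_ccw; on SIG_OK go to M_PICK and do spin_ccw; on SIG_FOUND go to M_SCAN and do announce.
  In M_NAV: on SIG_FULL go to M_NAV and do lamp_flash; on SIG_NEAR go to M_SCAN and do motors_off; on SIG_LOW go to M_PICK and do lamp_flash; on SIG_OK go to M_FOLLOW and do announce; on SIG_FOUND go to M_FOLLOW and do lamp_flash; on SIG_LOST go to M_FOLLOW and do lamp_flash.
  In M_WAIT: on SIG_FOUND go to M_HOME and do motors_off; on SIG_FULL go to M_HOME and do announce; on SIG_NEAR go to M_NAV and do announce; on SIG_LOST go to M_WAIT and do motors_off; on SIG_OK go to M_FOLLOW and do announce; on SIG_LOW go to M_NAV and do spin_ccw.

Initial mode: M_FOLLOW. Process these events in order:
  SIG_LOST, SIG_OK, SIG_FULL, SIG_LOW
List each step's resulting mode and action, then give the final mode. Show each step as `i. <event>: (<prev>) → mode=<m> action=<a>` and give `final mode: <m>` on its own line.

1. SIG_LOST: (M_FOLLOW) → mode=M_WAIT action=lamp_flash
2. SIG_OK: (M_WAIT) → mode=M_FOLLOW action=announce
3. SIG_FULL: (M_FOLLOW) → mode=M_HOME action=spin_ccw
4. SIG_LOW: (M_HOME) → mode=M_NAV action=spin_ccw

final mode: M_NAV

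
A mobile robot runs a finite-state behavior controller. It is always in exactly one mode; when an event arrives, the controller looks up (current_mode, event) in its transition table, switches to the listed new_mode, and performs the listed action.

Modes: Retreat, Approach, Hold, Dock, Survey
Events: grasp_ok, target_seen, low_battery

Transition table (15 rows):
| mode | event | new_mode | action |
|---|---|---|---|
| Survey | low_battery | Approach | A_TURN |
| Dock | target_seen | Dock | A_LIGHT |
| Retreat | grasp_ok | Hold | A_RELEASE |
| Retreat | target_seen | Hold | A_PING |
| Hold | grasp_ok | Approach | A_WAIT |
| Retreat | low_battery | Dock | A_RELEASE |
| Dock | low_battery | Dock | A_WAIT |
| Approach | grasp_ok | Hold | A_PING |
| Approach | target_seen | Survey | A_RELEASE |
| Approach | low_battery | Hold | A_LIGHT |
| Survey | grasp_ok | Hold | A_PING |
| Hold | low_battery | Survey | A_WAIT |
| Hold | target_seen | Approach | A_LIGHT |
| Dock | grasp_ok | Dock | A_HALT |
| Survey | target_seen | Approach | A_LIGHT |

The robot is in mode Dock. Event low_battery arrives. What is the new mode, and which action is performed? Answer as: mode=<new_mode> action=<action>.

current mode = Dock; filter table to that mode:
  (Dock, target_seen) → (Dock, A_LIGHT)
  (Dock, low_battery) → (Dock, A_WAIT)  ← event matches
  (Dock, grasp_ok) → (Dock, A_HALT)
event = low_battery selects (Dock, A_WAIT)

mode=Dock action=A_WAIT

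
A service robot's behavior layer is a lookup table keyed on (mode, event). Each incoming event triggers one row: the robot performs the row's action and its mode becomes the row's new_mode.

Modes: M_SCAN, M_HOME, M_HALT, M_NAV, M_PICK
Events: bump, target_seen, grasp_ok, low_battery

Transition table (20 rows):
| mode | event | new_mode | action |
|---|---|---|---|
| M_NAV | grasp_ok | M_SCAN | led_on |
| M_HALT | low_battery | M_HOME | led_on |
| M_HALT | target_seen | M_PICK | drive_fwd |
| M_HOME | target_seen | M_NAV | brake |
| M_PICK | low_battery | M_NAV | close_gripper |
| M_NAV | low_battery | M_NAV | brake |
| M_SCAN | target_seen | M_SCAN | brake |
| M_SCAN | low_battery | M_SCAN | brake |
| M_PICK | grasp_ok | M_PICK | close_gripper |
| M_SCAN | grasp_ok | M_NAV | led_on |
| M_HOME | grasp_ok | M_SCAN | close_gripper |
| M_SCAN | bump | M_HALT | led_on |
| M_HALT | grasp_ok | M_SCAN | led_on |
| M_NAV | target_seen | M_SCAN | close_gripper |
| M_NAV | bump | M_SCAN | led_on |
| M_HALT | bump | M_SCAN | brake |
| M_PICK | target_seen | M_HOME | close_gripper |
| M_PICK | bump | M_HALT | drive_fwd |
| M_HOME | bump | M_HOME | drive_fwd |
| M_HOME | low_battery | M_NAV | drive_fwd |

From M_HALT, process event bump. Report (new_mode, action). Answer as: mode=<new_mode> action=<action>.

current mode = M_HALT; filter table to that mode:
  (M_HALT, low_battery) → (M_HOME, led_on)
  (M_HALT, target_seen) → (M_PICK, drive_fwd)
  (M_HALT, grasp_ok) → (M_SCAN, led_on)
  (M_HALT, bump) → (M_SCAN, brake)  ← event matches
event = bump selects (M_SCAN, brake)

mode=M_SCAN action=brake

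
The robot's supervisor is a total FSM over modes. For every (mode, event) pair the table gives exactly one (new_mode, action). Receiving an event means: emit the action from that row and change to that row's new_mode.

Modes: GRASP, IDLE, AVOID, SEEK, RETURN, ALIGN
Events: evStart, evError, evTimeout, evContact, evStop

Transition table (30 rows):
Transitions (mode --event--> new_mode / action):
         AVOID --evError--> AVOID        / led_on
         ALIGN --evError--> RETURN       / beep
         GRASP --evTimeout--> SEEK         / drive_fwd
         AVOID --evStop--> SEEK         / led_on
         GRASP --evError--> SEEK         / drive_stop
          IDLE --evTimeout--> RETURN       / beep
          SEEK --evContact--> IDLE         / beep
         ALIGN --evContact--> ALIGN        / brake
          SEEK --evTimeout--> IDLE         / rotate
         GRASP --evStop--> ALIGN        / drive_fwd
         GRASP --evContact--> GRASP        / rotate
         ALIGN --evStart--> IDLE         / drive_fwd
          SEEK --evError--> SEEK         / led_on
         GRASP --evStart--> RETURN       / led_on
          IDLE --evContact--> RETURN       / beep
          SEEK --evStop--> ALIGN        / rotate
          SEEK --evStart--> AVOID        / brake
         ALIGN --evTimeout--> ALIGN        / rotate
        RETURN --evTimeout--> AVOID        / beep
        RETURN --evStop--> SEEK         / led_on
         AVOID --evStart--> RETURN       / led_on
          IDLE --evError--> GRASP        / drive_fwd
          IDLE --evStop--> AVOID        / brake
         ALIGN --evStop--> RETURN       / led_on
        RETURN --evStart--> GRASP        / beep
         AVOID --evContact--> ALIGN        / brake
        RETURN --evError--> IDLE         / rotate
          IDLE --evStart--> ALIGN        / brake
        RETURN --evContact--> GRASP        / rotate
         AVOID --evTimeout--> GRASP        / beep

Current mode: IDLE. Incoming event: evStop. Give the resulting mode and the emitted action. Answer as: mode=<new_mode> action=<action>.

current mode = IDLE; filter table to that mode:
  (IDLE, evTimeout) → (RETURN, beep)
  (IDLE, evContact) → (RETURN, beep)
  (IDLE, evError) → (GRASP, drive_fwd)
  (IDLE, evStop) → (AVOID, brake)  ← event matches
  (IDLE, evStart) → (ALIGN, brake)
event = evStop selects (AVOID, brake)

mode=AVOID action=brake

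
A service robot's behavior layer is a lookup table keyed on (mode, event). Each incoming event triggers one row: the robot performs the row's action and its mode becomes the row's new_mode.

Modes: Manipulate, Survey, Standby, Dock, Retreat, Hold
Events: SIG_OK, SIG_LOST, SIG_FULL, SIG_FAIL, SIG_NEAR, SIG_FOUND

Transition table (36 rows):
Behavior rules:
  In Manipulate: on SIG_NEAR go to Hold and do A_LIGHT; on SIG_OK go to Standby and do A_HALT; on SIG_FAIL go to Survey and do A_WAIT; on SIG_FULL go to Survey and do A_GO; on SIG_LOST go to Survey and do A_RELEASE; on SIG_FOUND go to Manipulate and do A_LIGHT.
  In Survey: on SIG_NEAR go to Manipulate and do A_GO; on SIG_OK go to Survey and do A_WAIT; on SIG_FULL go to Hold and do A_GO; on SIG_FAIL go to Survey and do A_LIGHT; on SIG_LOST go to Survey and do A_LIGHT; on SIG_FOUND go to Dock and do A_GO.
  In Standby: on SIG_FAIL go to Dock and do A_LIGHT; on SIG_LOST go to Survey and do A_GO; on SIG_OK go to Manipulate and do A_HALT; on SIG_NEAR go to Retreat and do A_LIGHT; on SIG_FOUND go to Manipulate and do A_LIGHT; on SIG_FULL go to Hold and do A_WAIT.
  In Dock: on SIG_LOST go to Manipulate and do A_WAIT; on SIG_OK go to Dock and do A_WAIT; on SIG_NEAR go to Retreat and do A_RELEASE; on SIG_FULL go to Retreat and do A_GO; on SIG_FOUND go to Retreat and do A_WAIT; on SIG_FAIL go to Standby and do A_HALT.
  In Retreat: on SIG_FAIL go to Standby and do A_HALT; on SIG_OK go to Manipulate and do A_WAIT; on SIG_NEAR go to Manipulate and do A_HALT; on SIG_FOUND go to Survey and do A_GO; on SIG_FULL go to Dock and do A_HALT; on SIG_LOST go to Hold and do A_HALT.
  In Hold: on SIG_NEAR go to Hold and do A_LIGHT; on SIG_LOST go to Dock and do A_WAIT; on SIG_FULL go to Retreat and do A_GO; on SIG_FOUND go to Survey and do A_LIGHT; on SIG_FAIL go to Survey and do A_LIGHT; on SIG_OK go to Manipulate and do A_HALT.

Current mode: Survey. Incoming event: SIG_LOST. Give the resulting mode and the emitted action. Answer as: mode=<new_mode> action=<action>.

current mode = Survey; filter table to that mode:
  (Survey, SIG_NEAR) → (Manipulate, A_GO)
  (Survey, SIG_OK) → (Survey, A_WAIT)
  (Survey, SIG_FULL) → (Hold, A_GO)
  (Survey, SIG_FAIL) → (Survey, A_LIGHT)
  (Survey, SIG_LOST) → (Survey, A_LIGHT)  ← event matches
  (Survey, SIG_FOUND) → (Dock, A_GO)
event = SIG_LOST selects (Survey, A_LIGHT)

mode=Survey action=A_LIGHT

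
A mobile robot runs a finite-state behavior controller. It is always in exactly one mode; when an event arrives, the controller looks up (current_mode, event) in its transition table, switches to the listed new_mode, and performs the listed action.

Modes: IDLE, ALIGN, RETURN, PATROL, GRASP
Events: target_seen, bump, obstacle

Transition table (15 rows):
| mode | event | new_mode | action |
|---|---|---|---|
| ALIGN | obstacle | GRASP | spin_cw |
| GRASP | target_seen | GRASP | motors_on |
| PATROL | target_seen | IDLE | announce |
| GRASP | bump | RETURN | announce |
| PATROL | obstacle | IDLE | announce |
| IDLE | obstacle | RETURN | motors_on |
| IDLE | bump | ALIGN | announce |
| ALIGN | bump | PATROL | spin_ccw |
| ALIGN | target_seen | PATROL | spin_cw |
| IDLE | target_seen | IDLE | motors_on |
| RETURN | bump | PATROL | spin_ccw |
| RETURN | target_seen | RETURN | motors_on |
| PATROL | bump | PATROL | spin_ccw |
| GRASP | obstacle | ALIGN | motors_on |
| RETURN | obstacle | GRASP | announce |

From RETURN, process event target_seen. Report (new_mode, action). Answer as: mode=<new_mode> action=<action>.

current mode = RETURN; filter table to that mode:
  (RETURN, bump) → (PATROL, spin_ccw)
  (RETURN, target_seen) → (RETURN, motors_on)  ← event matches
  (RETURN, obstacle) → (GRASP, announce)
event = target_seen selects (RETURN, motors_on)

mode=RETURN action=motors_on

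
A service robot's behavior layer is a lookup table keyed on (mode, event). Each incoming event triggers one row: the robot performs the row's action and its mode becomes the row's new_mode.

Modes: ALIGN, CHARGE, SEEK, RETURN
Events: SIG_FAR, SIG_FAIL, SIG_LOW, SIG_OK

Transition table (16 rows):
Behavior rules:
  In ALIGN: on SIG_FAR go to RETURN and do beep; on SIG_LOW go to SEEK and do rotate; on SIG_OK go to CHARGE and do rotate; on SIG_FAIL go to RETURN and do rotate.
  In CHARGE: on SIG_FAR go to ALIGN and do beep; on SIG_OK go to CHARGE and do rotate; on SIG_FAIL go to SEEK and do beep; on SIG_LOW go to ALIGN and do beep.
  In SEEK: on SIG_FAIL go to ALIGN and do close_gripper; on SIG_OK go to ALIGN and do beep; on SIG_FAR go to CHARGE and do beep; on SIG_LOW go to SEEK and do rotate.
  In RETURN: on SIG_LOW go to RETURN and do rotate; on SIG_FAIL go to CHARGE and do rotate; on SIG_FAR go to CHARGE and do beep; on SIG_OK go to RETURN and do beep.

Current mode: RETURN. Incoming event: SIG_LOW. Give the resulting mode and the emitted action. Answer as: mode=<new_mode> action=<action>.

mode=RETURN action=rotate

current mode = RETURN; filter table to that mode:
  (RETURN, SIG_LOW) → (RETURN, rotate)  ← event matches
  (RETURN, SIG_FAIL) → (CHARGE, rotate)
  (RETURN, SIG_FAR) → (CHARGE, beep)
  (RETURN, SIG_OK) → (RETURN, beep)
event = SIG_LOW selects (RETURN, rotate)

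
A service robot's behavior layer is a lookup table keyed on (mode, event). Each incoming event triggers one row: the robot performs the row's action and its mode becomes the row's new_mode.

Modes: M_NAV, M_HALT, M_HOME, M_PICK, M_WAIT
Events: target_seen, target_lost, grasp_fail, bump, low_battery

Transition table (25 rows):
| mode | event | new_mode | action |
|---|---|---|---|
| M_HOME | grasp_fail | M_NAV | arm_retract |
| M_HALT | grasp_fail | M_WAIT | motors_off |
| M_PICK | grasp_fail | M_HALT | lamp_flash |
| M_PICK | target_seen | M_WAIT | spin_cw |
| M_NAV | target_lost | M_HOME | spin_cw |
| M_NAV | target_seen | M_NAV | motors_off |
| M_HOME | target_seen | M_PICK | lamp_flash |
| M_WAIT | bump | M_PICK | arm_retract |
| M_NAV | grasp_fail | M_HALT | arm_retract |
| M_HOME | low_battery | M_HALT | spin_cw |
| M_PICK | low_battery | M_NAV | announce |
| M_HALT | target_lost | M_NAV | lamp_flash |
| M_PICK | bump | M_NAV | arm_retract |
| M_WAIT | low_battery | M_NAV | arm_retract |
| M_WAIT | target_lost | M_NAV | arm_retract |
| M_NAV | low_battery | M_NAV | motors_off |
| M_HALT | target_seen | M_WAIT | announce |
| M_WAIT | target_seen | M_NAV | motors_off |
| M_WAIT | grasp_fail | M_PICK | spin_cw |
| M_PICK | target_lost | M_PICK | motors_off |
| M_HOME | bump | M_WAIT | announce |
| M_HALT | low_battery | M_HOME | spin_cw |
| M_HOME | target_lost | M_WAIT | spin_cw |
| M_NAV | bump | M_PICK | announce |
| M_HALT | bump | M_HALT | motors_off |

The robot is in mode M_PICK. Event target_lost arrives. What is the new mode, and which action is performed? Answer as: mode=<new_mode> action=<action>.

current mode = M_PICK; filter table to that mode:
  (M_PICK, grasp_fail) → (M_HALT, lamp_flash)
  (M_PICK, target_seen) → (M_WAIT, spin_cw)
  (M_PICK, low_battery) → (M_NAV, announce)
  (M_PICK, bump) → (M_NAV, arm_retract)
  (M_PICK, target_lost) → (M_PICK, motors_off)  ← event matches
event = target_lost selects (M_PICK, motors_off)

mode=M_PICK action=motors_off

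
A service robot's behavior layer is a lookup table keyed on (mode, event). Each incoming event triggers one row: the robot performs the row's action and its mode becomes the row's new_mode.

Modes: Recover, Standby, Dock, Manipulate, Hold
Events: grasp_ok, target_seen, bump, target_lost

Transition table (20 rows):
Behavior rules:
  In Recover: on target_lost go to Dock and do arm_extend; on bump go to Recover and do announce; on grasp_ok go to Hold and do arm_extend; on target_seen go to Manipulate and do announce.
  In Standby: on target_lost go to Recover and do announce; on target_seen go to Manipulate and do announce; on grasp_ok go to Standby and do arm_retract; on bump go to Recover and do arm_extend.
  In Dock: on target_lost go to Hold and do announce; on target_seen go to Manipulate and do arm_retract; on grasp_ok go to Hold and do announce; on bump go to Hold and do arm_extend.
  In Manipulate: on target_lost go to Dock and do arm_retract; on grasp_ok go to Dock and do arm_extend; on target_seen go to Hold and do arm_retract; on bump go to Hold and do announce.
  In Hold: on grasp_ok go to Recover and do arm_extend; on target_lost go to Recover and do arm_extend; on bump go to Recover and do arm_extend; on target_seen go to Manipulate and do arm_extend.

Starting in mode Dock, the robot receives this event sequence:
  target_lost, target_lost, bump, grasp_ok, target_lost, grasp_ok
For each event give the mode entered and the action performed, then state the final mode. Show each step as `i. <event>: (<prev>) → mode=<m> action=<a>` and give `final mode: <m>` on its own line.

1. target_lost: (Dock) → mode=Hold action=announce
2. target_lost: (Hold) → mode=Recover action=arm_extend
3. bump: (Recover) → mode=Recover action=announce
4. grasp_ok: (Recover) → mode=Hold action=arm_extend
5. target_lost: (Hold) → mode=Recover action=arm_extend
6. grasp_ok: (Recover) → mode=Hold action=arm_extend

final mode: Hold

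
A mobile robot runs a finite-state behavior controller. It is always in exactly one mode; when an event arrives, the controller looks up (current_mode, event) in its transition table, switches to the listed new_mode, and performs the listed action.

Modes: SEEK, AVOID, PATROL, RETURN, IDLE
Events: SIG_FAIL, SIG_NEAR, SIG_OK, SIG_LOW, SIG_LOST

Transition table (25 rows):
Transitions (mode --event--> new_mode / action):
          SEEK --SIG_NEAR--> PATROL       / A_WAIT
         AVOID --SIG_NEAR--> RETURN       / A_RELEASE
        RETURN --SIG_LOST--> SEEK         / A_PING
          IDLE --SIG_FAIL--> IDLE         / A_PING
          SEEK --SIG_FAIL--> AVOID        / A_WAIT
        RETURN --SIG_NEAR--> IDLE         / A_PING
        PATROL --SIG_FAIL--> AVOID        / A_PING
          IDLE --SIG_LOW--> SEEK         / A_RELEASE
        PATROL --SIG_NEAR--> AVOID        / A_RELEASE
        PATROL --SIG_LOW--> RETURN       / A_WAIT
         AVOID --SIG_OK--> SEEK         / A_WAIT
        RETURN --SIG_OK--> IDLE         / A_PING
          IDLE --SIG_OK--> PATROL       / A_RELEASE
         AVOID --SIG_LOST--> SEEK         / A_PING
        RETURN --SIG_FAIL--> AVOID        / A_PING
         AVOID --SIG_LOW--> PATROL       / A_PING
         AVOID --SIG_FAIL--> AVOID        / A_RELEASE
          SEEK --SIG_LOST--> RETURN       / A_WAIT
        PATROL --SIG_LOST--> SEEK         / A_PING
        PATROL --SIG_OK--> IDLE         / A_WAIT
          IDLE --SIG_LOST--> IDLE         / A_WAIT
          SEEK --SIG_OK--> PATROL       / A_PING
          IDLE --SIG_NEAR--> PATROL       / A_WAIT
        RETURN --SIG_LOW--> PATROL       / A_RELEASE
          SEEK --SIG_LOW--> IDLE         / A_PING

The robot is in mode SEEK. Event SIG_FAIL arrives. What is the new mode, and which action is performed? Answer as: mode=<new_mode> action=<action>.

current mode = SEEK; filter table to that mode:
  (SEEK, SIG_NEAR) → (PATROL, A_WAIT)
  (SEEK, SIG_FAIL) → (AVOID, A_WAIT)  ← event matches
  (SEEK, SIG_LOST) → (RETURN, A_WAIT)
  (SEEK, SIG_OK) → (PATROL, A_PING)
  (SEEK, SIG_LOW) → (IDLE, A_PING)
event = SIG_FAIL selects (AVOID, A_WAIT)

mode=AVOID action=A_WAIT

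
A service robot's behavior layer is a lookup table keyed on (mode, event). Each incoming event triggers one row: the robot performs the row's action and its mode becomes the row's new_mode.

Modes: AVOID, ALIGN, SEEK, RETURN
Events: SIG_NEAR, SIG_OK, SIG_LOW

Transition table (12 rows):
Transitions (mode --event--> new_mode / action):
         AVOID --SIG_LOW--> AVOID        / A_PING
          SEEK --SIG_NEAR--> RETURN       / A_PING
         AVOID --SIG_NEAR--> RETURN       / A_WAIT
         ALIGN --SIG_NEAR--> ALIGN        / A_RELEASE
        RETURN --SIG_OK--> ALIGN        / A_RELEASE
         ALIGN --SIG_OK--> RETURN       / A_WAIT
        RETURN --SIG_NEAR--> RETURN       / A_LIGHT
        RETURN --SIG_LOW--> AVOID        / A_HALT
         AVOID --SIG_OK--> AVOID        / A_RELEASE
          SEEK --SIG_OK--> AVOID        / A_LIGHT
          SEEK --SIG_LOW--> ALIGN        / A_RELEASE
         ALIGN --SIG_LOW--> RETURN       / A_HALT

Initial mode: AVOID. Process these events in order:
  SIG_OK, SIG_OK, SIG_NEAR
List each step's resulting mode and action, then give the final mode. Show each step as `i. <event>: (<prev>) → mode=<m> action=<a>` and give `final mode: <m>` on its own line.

1. SIG_OK: (AVOID) → mode=AVOID action=A_RELEASE
2. SIG_OK: (AVOID) → mode=AVOID action=A_RELEASE
3. SIG_NEAR: (AVOID) → mode=RETURN action=A_WAIT

final mode: RETURN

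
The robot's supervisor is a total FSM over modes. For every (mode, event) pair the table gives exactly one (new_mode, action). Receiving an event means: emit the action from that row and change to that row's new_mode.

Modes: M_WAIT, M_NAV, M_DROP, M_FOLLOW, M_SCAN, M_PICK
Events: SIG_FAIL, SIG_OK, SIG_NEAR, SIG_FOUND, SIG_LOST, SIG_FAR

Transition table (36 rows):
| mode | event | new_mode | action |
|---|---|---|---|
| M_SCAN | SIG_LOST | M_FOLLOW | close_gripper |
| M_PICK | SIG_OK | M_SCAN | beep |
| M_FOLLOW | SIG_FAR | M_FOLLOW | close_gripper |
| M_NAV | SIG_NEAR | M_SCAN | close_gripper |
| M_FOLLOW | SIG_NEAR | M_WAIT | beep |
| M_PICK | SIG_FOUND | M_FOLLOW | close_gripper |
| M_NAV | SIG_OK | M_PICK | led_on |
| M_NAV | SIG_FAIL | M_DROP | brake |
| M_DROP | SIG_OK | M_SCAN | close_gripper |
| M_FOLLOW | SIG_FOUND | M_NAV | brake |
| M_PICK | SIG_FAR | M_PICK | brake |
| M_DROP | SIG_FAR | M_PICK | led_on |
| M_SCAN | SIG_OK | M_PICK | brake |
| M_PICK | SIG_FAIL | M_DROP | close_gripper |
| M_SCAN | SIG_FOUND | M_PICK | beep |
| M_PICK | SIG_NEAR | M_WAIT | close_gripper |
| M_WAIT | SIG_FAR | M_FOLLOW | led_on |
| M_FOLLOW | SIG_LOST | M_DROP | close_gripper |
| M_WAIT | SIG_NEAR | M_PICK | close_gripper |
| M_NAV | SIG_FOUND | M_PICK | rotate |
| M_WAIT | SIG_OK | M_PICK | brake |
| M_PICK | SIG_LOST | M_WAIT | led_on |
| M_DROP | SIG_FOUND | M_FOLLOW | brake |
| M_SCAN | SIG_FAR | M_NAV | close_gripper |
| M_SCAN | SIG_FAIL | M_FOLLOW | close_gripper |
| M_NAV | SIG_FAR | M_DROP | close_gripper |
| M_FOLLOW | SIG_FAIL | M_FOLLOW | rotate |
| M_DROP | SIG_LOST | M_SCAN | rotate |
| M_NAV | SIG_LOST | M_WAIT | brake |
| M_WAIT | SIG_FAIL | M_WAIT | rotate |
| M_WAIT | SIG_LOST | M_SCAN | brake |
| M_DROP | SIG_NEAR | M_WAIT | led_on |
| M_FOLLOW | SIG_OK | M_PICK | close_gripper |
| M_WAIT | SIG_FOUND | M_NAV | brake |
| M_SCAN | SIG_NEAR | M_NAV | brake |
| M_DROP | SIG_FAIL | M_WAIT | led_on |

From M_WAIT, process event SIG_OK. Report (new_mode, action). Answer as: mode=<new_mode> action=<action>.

current mode = M_WAIT; filter table to that mode:
  (M_WAIT, SIG_FAR) → (M_FOLLOW, led_on)
  (M_WAIT, SIG_NEAR) → (M_PICK, close_gripper)
  (M_WAIT, SIG_OK) → (M_PICK, brake)  ← event matches
  (M_WAIT, SIG_FAIL) → (M_WAIT, rotate)
  (M_WAIT, SIG_LOST) → (M_SCAN, brake)
  (M_WAIT, SIG_FOUND) → (M_NAV, brake)
event = SIG_OK selects (M_PICK, brake)

mode=M_PICK action=brake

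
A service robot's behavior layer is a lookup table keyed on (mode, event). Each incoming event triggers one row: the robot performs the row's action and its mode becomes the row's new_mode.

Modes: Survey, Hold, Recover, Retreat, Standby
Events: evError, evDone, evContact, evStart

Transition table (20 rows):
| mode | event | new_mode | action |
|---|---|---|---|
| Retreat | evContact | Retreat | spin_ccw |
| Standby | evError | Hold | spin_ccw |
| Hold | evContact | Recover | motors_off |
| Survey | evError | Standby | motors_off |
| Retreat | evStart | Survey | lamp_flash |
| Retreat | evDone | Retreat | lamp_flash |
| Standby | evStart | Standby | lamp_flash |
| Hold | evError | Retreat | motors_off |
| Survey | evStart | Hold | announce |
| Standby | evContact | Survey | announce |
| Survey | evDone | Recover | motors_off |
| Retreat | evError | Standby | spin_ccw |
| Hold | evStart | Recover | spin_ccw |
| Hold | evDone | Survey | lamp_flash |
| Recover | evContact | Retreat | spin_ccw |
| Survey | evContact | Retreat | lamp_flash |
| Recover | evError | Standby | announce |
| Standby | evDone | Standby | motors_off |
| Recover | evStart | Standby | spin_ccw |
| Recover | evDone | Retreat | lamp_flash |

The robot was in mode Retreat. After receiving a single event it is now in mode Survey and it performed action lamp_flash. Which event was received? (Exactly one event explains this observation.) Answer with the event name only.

try evError: (Retreat, evError) → (Standby, spin_ccw)
try evDone: (Retreat, evDone) → (Retreat, lamp_flash)
try evContact: (Retreat, evContact) → (Retreat, spin_ccw)
try evStart: (Retreat, evStart) → (Survey, lamp_flash)  ← matches

evStart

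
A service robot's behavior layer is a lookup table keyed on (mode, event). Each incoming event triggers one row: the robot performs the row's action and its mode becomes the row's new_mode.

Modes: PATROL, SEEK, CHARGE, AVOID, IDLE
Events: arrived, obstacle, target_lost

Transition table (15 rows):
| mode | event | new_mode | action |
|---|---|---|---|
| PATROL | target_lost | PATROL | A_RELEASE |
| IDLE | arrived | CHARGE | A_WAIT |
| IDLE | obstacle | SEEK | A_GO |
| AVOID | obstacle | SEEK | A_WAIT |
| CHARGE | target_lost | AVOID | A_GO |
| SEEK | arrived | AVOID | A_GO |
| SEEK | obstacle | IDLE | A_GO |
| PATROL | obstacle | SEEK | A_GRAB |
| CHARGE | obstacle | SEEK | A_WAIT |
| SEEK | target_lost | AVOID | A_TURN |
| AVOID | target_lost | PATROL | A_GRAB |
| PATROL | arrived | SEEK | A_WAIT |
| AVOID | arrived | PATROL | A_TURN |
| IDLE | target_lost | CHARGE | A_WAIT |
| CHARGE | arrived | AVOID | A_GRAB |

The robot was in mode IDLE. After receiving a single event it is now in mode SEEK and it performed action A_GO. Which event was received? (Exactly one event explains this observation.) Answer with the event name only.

try arrived: (IDLE, arrived) → (CHARGE, A_WAIT)
try obstacle: (IDLE, obstacle) → (SEEK, A_GO)  ← matches
try target_lost: (IDLE, target_lost) → (CHARGE, A_WAIT)

obstacle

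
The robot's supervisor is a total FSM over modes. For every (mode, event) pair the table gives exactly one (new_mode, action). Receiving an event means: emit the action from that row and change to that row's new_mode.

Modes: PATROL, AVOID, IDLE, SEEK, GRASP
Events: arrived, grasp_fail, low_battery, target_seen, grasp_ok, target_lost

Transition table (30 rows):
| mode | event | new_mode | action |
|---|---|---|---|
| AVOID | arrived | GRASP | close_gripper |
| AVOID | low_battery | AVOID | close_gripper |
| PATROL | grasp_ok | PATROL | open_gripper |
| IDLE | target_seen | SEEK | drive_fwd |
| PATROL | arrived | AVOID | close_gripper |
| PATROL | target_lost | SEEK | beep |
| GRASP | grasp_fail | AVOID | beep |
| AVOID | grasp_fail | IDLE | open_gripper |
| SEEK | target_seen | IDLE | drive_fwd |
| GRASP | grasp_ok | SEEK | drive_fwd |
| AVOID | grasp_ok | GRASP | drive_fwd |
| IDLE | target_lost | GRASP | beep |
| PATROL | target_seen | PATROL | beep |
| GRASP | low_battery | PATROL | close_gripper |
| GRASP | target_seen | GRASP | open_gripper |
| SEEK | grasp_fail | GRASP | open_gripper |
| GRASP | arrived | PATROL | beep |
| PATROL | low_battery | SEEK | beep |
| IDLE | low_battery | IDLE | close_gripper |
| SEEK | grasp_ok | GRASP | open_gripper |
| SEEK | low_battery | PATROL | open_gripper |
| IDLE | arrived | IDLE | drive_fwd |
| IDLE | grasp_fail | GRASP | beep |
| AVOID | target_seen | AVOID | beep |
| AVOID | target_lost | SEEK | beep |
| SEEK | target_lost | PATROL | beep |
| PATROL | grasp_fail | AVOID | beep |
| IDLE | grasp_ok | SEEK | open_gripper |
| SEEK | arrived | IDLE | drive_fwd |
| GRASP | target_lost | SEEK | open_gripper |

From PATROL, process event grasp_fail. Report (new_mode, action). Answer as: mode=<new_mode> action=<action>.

current mode = PATROL; filter table to that mode:
  (PATROL, grasp_ok) → (PATROL, open_gripper)
  (PATROL, arrived) → (AVOID, close_gripper)
  (PATROL, target_lost) → (SEEK, beep)
  (PATROL, target_seen) → (PATROL, beep)
  (PATROL, low_battery) → (SEEK, beep)
  (PATROL, grasp_fail) → (AVOID, beep)  ← event matches
event = grasp_fail selects (AVOID, beep)

mode=AVOID action=beep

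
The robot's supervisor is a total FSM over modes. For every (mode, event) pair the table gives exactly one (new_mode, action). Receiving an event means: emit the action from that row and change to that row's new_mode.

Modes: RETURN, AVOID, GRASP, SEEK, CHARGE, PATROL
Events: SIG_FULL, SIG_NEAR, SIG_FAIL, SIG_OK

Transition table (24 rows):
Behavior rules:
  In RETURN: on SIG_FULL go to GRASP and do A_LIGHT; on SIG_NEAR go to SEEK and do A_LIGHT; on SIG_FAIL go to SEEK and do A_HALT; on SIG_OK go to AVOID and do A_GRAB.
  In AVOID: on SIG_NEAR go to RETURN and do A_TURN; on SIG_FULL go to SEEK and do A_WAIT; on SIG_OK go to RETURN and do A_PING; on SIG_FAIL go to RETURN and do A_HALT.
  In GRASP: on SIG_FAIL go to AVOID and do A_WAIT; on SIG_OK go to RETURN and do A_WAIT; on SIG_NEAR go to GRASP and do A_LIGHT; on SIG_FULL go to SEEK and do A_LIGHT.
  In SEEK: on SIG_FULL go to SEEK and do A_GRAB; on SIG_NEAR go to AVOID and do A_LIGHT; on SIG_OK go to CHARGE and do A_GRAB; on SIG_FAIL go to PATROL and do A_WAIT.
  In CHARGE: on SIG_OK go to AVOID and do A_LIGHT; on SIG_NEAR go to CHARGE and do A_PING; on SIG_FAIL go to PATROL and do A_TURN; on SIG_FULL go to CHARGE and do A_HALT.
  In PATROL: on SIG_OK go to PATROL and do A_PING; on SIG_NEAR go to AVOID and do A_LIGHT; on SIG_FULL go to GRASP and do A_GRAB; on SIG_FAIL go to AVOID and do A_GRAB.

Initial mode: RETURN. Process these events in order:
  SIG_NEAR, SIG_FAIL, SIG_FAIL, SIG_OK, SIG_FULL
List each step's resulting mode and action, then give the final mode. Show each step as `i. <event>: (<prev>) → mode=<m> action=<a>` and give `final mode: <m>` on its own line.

final mode: GRASP

1. SIG_NEAR: (RETURN) → mode=SEEK action=A_LIGHT
2. SIG_FAIL: (SEEK) → mode=PATROL action=A_WAIT
3. SIG_FAIL: (PATROL) → mode=AVOID action=A_GRAB
4. SIG_OK: (AVOID) → mode=RETURN action=A_PING
5. SIG_FULL: (RETURN) → mode=GRASP action=A_LIGHT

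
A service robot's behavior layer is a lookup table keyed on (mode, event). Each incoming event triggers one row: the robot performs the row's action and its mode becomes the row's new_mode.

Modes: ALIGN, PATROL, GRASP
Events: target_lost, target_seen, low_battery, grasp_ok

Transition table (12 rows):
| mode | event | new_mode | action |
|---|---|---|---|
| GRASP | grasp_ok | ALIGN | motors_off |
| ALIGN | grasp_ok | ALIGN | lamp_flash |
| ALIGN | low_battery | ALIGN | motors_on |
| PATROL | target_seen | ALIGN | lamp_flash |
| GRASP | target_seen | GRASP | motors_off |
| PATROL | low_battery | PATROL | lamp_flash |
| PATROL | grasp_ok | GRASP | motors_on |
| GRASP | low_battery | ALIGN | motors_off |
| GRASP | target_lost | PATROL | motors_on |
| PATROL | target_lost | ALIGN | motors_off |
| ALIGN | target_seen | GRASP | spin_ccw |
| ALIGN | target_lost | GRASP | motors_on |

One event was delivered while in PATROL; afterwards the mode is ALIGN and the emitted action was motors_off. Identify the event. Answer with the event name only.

target_lost

try target_lost: (PATROL, target_lost) → (ALIGN, motors_off)  ← matches
try target_seen: (PATROL, target_seen) → (ALIGN, lamp_flash)
try low_battery: (PATROL, low_battery) → (PATROL, lamp_flash)
try grasp_ok: (PATROL, grasp_ok) → (GRASP, motors_on)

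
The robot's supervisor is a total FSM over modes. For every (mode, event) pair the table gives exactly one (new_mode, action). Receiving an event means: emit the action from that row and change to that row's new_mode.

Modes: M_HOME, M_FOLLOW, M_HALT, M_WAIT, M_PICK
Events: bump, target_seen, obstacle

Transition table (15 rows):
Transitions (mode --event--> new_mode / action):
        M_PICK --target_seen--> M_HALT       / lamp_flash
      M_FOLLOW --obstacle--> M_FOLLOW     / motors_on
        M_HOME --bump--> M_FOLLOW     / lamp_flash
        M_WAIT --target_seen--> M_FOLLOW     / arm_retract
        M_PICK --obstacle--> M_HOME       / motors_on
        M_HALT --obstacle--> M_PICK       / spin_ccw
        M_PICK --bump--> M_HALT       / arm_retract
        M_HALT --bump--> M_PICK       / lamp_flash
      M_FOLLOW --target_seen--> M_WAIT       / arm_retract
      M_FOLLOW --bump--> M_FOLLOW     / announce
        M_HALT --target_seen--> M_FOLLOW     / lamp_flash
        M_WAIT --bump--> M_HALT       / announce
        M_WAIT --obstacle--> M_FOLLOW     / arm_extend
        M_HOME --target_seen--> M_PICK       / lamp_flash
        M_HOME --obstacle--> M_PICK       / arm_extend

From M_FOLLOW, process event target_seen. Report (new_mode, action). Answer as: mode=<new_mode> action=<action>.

current mode = M_FOLLOW; filter table to that mode:
  (M_FOLLOW, obstacle) → (M_FOLLOW, motors_on)
  (M_FOLLOW, target_seen) → (M_WAIT, arm_retract)  ← event matches
  (M_FOLLOW, bump) → (M_FOLLOW, announce)
event = target_seen selects (M_WAIT, arm_retract)

mode=M_WAIT action=arm_retract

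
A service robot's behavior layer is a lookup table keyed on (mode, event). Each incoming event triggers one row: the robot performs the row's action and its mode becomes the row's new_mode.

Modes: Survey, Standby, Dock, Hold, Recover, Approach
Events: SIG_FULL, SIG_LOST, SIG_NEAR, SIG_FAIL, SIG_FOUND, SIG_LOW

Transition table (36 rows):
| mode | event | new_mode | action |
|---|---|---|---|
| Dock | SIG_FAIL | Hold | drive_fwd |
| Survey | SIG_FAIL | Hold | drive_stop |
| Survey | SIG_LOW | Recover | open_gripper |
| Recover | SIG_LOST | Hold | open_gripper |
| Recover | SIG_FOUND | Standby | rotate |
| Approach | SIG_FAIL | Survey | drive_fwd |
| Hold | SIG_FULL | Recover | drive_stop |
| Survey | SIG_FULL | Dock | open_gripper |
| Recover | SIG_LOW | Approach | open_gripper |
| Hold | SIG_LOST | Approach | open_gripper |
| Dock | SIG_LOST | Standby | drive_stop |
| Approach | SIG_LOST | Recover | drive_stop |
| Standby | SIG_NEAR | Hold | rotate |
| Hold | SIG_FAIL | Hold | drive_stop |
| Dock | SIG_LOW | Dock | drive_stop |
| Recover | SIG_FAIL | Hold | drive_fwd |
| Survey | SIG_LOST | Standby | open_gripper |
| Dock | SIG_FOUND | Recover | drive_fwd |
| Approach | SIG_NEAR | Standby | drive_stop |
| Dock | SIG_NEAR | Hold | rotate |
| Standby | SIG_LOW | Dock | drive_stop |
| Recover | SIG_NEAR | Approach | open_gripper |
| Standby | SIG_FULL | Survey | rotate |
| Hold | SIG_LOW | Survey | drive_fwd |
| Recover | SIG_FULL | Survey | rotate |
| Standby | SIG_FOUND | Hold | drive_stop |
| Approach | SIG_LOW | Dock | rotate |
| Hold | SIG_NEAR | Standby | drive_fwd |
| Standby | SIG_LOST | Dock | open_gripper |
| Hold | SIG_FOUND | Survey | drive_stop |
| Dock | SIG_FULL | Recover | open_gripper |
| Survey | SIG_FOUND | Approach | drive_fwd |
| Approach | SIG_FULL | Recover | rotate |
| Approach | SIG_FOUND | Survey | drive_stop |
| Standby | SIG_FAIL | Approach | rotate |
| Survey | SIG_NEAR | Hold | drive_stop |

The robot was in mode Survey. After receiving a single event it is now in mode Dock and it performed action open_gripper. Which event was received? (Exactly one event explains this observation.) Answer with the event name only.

try SIG_FULL: (Survey, SIG_FULL) → (Dock, open_gripper)  ← matches
try SIG_LOST: (Survey, SIG_LOST) → (Standby, open_gripper)
try SIG_NEAR: (Survey, SIG_NEAR) → (Hold, drive_stop)
try SIG_FAIL: (Survey, SIG_FAIL) → (Hold, drive_stop)
try SIG_FOUND: (Survey, SIG_FOUND) → (Approach, drive_fwd)
try SIG_LOW: (Survey, SIG_LOW) → (Recover, open_gripper)

SIG_FULL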